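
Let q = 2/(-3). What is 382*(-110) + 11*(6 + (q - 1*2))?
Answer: -125950/3 ≈ -41983.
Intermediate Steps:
q = -⅔ (q = 2*(-⅓) = -⅔ ≈ -0.66667)
382*(-110) + 11*(6 + (q - 1*2)) = 382*(-110) + 11*(6 + (-⅔ - 1*2)) = -42020 + 11*(6 + (-⅔ - 2)) = -42020 + 11*(6 - 8/3) = -42020 + 11*(10/3) = -42020 + 110/3 = -125950/3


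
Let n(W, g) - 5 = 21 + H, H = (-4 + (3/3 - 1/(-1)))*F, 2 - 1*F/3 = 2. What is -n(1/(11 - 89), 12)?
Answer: -26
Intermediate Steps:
F = 0 (F = 6 - 3*2 = 6 - 6 = 0)
H = 0 (H = (-4 + (3/3 - 1/(-1)))*0 = (-4 + (3*(1/3) - 1*(-1)))*0 = (-4 + (1 + 1))*0 = (-4 + 2)*0 = -2*0 = 0)
n(W, g) = 26 (n(W, g) = 5 + (21 + 0) = 5 + 21 = 26)
-n(1/(11 - 89), 12) = -1*26 = -26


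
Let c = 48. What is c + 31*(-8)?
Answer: -200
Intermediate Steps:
c + 31*(-8) = 48 + 31*(-8) = 48 - 248 = -200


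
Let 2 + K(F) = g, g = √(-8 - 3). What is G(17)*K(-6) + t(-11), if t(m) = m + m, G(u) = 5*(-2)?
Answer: -2 - 10*I*√11 ≈ -2.0 - 33.166*I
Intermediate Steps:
G(u) = -10
t(m) = 2*m
g = I*√11 (g = √(-11) = I*√11 ≈ 3.3166*I)
K(F) = -2 + I*√11
G(17)*K(-6) + t(-11) = -10*(-2 + I*√11) + 2*(-11) = (20 - 10*I*√11) - 22 = -2 - 10*I*√11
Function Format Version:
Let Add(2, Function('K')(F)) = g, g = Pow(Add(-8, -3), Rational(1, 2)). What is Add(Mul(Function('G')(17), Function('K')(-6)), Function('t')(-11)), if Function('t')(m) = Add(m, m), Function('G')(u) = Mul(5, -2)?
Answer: Add(-2, Mul(-10, I, Pow(11, Rational(1, 2)))) ≈ Add(-2.0000, Mul(-33.166, I))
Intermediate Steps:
Function('G')(u) = -10
Function('t')(m) = Mul(2, m)
g = Mul(I, Pow(11, Rational(1, 2))) (g = Pow(-11, Rational(1, 2)) = Mul(I, Pow(11, Rational(1, 2))) ≈ Mul(3.3166, I))
Function('K')(F) = Add(-2, Mul(I, Pow(11, Rational(1, 2))))
Add(Mul(Function('G')(17), Function('K')(-6)), Function('t')(-11)) = Add(Mul(-10, Add(-2, Mul(I, Pow(11, Rational(1, 2))))), Mul(2, -11)) = Add(Add(20, Mul(-10, I, Pow(11, Rational(1, 2)))), -22) = Add(-2, Mul(-10, I, Pow(11, Rational(1, 2))))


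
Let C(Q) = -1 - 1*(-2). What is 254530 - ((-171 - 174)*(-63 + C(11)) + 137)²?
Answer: -463157199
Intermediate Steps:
C(Q) = 1 (C(Q) = -1 + 2 = 1)
254530 - ((-171 - 174)*(-63 + C(11)) + 137)² = 254530 - ((-171 - 174)*(-63 + 1) + 137)² = 254530 - (-345*(-62) + 137)² = 254530 - (21390 + 137)² = 254530 - 1*21527² = 254530 - 1*463411729 = 254530 - 463411729 = -463157199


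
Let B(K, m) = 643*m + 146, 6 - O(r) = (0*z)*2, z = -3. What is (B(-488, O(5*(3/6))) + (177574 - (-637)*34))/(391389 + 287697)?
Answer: 3278/10953 ≈ 0.29928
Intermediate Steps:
O(r) = 6 (O(r) = 6 - 0*(-3)*2 = 6 - 0*2 = 6 - 1*0 = 6 + 0 = 6)
B(K, m) = 146 + 643*m
(B(-488, O(5*(3/6))) + (177574 - (-637)*34))/(391389 + 287697) = ((146 + 643*6) + (177574 - (-637)*34))/(391389 + 287697) = ((146 + 3858) + (177574 - 1*(-21658)))/679086 = (4004 + (177574 + 21658))*(1/679086) = (4004 + 199232)*(1/679086) = 203236*(1/679086) = 3278/10953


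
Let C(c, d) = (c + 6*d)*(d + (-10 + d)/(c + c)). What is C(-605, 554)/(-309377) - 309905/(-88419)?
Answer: -22507375579453/16549657002615 ≈ -1.3600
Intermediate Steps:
C(c, d) = (c + 6*d)*(d + (-10 + d)/(2*c)) (C(c, d) = (c + 6*d)*(d + (-10 + d)/((2*c))) = (c + 6*d)*(d + (-10 + d)*(1/(2*c))) = (c + 6*d)*(d + (-10 + d)/(2*c)))
C(-605, 554)/(-309377) - 309905/(-88419) = (-5 + (½)*554 + 6*554² - 605*554 - 30*554/(-605) + 3*554²/(-605))/(-309377) - 309905/(-88419) = (-5 + 277 + 6*306916 - 335170 - 30*554*(-1/605) + 3*(-1/605)*306916)*(-1/309377) - 309905*(-1/88419) = (-5 + 277 + 1841496 - 335170 + 3324/121 - 920748/605)*(-1/309377) + 309905/88419 = (910587662/605)*(-1/309377) + 309905/88419 = -910587662/187173085 + 309905/88419 = -22507375579453/16549657002615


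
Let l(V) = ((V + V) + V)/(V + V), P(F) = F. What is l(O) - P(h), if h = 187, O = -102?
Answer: -371/2 ≈ -185.50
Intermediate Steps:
l(V) = 3/2 (l(V) = (2*V + V)/((2*V)) = (3*V)*(1/(2*V)) = 3/2)
l(O) - P(h) = 3/2 - 1*187 = 3/2 - 187 = -371/2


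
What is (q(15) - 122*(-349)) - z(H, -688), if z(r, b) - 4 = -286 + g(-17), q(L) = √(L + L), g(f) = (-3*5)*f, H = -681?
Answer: 42605 + √30 ≈ 42611.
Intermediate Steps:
g(f) = -15*f
q(L) = √2*√L (q(L) = √(2*L) = √2*√L)
z(r, b) = -27 (z(r, b) = 4 + (-286 - 15*(-17)) = 4 + (-286 + 255) = 4 - 31 = -27)
(q(15) - 122*(-349)) - z(H, -688) = (√2*√15 - 122*(-349)) - 1*(-27) = (√30 + 42578) + 27 = (42578 + √30) + 27 = 42605 + √30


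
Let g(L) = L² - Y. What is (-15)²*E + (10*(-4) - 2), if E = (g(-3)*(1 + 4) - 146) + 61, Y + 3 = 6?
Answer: -12417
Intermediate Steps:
Y = 3 (Y = -3 + 6 = 3)
g(L) = -3 + L² (g(L) = L² - 1*3 = L² - 3 = -3 + L²)
E = -55 (E = ((-3 + (-3)²)*(1 + 4) - 146) + 61 = ((-3 + 9)*5 - 146) + 61 = (6*5 - 146) + 61 = (30 - 146) + 61 = -116 + 61 = -55)
(-15)²*E + (10*(-4) - 2) = (-15)²*(-55) + (10*(-4) - 2) = 225*(-55) + (-40 - 2) = -12375 - 42 = -12417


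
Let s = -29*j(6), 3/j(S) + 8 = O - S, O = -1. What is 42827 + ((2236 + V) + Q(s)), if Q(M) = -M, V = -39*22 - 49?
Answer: 220751/5 ≈ 44150.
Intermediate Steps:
V = -907 (V = -858 - 49 = -907)
j(S) = 3/(-9 - S) (j(S) = 3/(-8 + (-1 - S)) = 3/(-9 - S))
s = 29/5 (s = -(-87)/(9 + 6) = -(-87)/15 = -29*(-1/5) = 29/5 ≈ 5.8000)
42827 + ((2236 + V) + Q(s)) = 42827 + ((2236 - 907) - 1*29/5) = 42827 + (1329 - 29/5) = 42827 + 6616/5 = 220751/5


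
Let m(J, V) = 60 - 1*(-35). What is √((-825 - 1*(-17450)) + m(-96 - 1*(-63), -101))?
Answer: 4*√1045 ≈ 129.31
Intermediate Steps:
m(J, V) = 95 (m(J, V) = 60 + 35 = 95)
√((-825 - 1*(-17450)) + m(-96 - 1*(-63), -101)) = √((-825 - 1*(-17450)) + 95) = √((-825 + 17450) + 95) = √(16625 + 95) = √16720 = 4*√1045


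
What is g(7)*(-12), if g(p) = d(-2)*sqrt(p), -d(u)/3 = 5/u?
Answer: -90*sqrt(7) ≈ -238.12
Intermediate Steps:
d(u) = -15/u
g(p) = 15*sqrt(p)/2 (g(p) = (-15/(-2))*sqrt(p) = (-15*(-1/2))*sqrt(p) = 15*sqrt(p)/2)
g(7)*(-12) = (15*sqrt(7)/2)*(-12) = -90*sqrt(7)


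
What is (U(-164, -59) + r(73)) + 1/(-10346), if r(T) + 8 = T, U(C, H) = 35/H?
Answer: 39314741/610414 ≈ 64.407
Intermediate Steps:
r(T) = -8 + T
(U(-164, -59) + r(73)) + 1/(-10346) = (35/(-59) + (-8 + 73)) + 1/(-10346) = (35*(-1/59) + 65) - 1/10346 = (-35/59 + 65) - 1/10346 = 3800/59 - 1/10346 = 39314741/610414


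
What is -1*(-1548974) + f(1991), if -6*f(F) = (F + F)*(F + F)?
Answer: -3281240/3 ≈ -1.0937e+6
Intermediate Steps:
f(F) = -2*F**2/3 (f(F) = -(F + F)*(F + F)/6 = -2*F*2*F/6 = -2*F**2/3)
-1*(-1548974) + f(1991) = -1*(-1548974) - 2/3*1991**2 = 1548974 - 2/3*3964081 = 1548974 - 7928162/3 = -3281240/3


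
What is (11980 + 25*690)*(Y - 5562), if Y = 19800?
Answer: 416176740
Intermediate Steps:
(11980 + 25*690)*(Y - 5562) = (11980 + 25*690)*(19800 - 5562) = (11980 + 17250)*14238 = 29230*14238 = 416176740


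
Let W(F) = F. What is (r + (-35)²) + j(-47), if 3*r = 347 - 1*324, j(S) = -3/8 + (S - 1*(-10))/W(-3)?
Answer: 9957/8 ≈ 1244.6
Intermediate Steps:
j(S) = -89/24 - S/3 (j(S) = -3/8 + (S - 1*(-10))/(-3) = -3*⅛ + (S + 10)*(-⅓) = -3/8 + (10 + S)*(-⅓) = -3/8 + (-10/3 - S/3) = -89/24 - S/3)
r = 23/3 (r = (347 - 1*324)/3 = (347 - 324)/3 = (⅓)*23 = 23/3 ≈ 7.6667)
(r + (-35)²) + j(-47) = (23/3 + (-35)²) + (-89/24 - ⅓*(-47)) = (23/3 + 1225) + (-89/24 + 47/3) = 3698/3 + 287/24 = 9957/8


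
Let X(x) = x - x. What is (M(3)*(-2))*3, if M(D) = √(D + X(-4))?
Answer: -6*√3 ≈ -10.392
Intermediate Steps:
X(x) = 0
M(D) = √D (M(D) = √(D + 0) = √D)
(M(3)*(-2))*3 = (√3*(-2))*3 = -2*√3*3 = -6*√3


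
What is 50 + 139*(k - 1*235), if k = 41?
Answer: -26916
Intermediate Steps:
50 + 139*(k - 1*235) = 50 + 139*(41 - 1*235) = 50 + 139*(41 - 235) = 50 + 139*(-194) = 50 - 26966 = -26916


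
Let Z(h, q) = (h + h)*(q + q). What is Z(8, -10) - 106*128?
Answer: -13888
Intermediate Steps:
Z(h, q) = 4*h*q (Z(h, q) = (2*h)*(2*q) = 4*h*q)
Z(8, -10) - 106*128 = 4*8*(-10) - 106*128 = -320 - 13568 = -13888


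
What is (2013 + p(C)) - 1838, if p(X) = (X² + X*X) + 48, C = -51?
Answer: 5425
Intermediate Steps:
p(X) = 48 + 2*X² (p(X) = (X² + X²) + 48 = 2*X² + 48 = 48 + 2*X²)
(2013 + p(C)) - 1838 = (2013 + (48 + 2*(-51)²)) - 1838 = (2013 + (48 + 2*2601)) - 1838 = (2013 + (48 + 5202)) - 1838 = (2013 + 5250) - 1838 = 7263 - 1838 = 5425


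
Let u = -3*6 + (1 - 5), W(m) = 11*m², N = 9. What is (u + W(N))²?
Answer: 755161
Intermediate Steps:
u = -22 (u = -18 - 4 = -22)
(u + W(N))² = (-22 + 11*9²)² = (-22 + 11*81)² = (-22 + 891)² = 869² = 755161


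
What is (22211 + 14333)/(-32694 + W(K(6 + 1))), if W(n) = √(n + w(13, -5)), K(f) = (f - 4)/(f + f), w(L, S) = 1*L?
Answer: -16726773504/14964566719 - 36544*√2590/14964566719 ≈ -1.1179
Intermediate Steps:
w(L, S) = L
K(f) = (-4 + f)/(2*f) (K(f) = (-4 + f)/((2*f)) = (-4 + f)*(1/(2*f)) = (-4 + f)/(2*f))
W(n) = √(13 + n) (W(n) = √(n + 13) = √(13 + n))
(22211 + 14333)/(-32694 + W(K(6 + 1))) = (22211 + 14333)/(-32694 + √(13 + (-4 + (6 + 1))/(2*(6 + 1)))) = 36544/(-32694 + √(13 + (½)*(-4 + 7)/7)) = 36544/(-32694 + √(13 + (½)*(⅐)*3)) = 36544/(-32694 + √(13 + 3/14)) = 36544/(-32694 + √(185/14)) = 36544/(-32694 + √2590/14)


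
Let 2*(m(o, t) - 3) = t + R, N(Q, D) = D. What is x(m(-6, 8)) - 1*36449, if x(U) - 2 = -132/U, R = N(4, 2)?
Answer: -72927/2 ≈ -36464.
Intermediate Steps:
R = 2
m(o, t) = 4 + t/2 (m(o, t) = 3 + (t + 2)/2 = 3 + (2 + t)/2 = 3 + (1 + t/2) = 4 + t/2)
x(U) = 2 - 132/U
x(m(-6, 8)) - 1*36449 = (2 - 132/(4 + (½)*8)) - 1*36449 = (2 - 132/(4 + 4)) - 36449 = (2 - 132/8) - 36449 = (2 - 132*⅛) - 36449 = (2 - 33/2) - 36449 = -29/2 - 36449 = -72927/2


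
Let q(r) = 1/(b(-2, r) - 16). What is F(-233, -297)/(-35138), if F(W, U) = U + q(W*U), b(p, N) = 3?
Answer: 1931/228397 ≈ 0.0084546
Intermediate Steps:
q(r) = -1/13 (q(r) = 1/(3 - 16) = 1/(-13) = -1/13)
F(W, U) = -1/13 + U (F(W, U) = U - 1/13 = -1/13 + U)
F(-233, -297)/(-35138) = (-1/13 - 297)/(-35138) = -3862/13*(-1/35138) = 1931/228397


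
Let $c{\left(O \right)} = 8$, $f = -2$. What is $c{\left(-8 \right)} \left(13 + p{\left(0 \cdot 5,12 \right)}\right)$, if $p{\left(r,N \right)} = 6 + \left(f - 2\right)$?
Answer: $120$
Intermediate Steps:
$p{\left(r,N \right)} = 2$ ($p{\left(r,N \right)} = 6 - 4 = 2$)
$c{\left(-8 \right)} \left(13 + p{\left(0 \cdot 5,12 \right)}\right) = 8 \left(13 + 2\right) = 8 \cdot 15 = 120$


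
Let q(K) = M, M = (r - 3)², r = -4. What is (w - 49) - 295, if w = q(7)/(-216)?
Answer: -74353/216 ≈ -344.23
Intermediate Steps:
M = 49 (M = (-4 - 3)² = (-7)² = 49)
q(K) = 49
w = -49/216 (w = 49/(-216) = 49*(-1/216) = -49/216 ≈ -0.22685)
(w - 49) - 295 = (-49/216 - 49) - 295 = -10633/216 - 295 = -74353/216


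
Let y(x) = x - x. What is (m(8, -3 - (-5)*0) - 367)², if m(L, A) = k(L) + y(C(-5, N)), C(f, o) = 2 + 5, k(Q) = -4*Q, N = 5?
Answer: 159201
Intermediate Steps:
C(f, o) = 7
y(x) = 0
m(L, A) = -4*L (m(L, A) = -4*L + 0 = -4*L)
(m(8, -3 - (-5)*0) - 367)² = (-4*8 - 367)² = (-32 - 367)² = (-399)² = 159201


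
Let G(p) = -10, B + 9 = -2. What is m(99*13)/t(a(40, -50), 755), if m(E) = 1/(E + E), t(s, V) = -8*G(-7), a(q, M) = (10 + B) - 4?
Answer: 1/205920 ≈ 4.8563e-6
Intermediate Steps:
B = -11 (B = -9 - 2 = -11)
a(q, M) = -5 (a(q, M) = (10 - 11) - 4 = -1 - 4 = -5)
t(s, V) = 80 (t(s, V) = -8*(-10) = 80)
m(E) = 1/(2*E)
m(99*13)/t(a(40, -50), 755) = (1/(2*((99*13))))/80 = ((½)/1287)*(1/80) = ((½)*(1/1287))*(1/80) = (1/2574)*(1/80) = 1/205920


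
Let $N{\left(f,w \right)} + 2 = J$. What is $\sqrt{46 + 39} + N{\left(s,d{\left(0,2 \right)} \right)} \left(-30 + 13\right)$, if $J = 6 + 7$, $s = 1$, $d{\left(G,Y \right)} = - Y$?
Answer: $-187 + \sqrt{85} \approx -177.78$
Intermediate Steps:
$J = 13$
$N{\left(f,w \right)} = 11$ ($N{\left(f,w \right)} = -2 + 13 = 11$)
$\sqrt{46 + 39} + N{\left(s,d{\left(0,2 \right)} \right)} \left(-30 + 13\right) = \sqrt{46 + 39} + 11 \left(-30 + 13\right) = \sqrt{85} + 11 \left(-17\right) = \sqrt{85} - 187 = -187 + \sqrt{85}$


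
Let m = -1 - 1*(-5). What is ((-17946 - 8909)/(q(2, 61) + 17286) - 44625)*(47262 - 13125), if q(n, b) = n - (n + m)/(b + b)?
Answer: -321308376579072/210913 ≈ -1.5234e+9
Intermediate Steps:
m = 4 (m = -1 + 5 = 4)
q(n, b) = n - (4 + n)/(2*b) (q(n, b) = n - (n + 4)/(b + b) = n - (4 + n)/(2*b))
((-17946 - 8909)/(q(2, 61) + 17286) - 44625)*(47262 - 13125) = ((-17946 - 8909)/((-2 - ½*2 + 61*2)/61 + 17286) - 44625)*(47262 - 13125) = (-26855/((-2 - 1 + 122)/61 + 17286) - 44625)*34137 = (-26855/((1/61)*119 + 17286) - 44625)*34137 = (-26855/(119/61 + 17286) - 44625)*34137 = (-26855/1054565/61 - 44625)*34137 = (-26855*61/1054565 - 44625)*34137 = (-327631/210913 - 44625)*34137 = -9412320256/210913*34137 = -321308376579072/210913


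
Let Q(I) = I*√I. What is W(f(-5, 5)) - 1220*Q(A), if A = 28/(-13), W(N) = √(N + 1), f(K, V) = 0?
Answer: 1 + 68320*I*√91/169 ≈ 1.0 + 3856.4*I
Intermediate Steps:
W(N) = √(1 + N)
A = -28/13 (A = 28*(-1/13) = -28/13 ≈ -2.1538)
Q(I) = I^(3/2)
W(f(-5, 5)) - 1220*Q(A) = √(1 + 0) - (-68320)*I*√91/169 = √1 - (-68320)*I*√91/169 = 1 + 68320*I*√91/169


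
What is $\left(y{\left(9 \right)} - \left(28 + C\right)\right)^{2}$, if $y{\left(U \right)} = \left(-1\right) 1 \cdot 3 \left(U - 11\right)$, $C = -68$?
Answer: $2116$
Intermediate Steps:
$y{\left(U \right)} = 33 - 3 U$ ($y{\left(U \right)} = \left(-1\right) 3 \left(-11 + U\right) = - 3 \left(-11 + U\right) = 33 - 3 U$)
$\left(y{\left(9 \right)} - \left(28 + C\right)\right)^{2} = \left(\left(33 - 27\right) - -40\right)^{2} = \left(\left(33 - 27\right) + \left(-28 + 68\right)\right)^{2} = \left(6 + 40\right)^{2} = 46^{2} = 2116$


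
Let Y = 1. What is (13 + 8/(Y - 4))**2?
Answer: 961/9 ≈ 106.78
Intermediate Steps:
(13 + 8/(Y - 4))**2 = (13 + 8/(1 - 4))**2 = (13 + 8/(-3))**2 = (13 + 8*(-1/3))**2 = (13 - 8/3)**2 = (31/3)**2 = 961/9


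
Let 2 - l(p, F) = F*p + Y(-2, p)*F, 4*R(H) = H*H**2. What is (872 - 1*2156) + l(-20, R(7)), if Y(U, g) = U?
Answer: 1209/2 ≈ 604.50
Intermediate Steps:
R(H) = H**3/4 (R(H) = (H*H**2)/4 = H**3/4)
l(p, F) = 2 + 2*F - F*p (l(p, F) = 2 - (F*p - 2*F) = 2 - (-2*F + F*p) = 2 + (2*F - F*p) = 2 + 2*F - F*p)
(872 - 1*2156) + l(-20, R(7)) = (872 - 1*2156) + (2 + 2*((1/4)*7**3) - 1*(1/4)*7**3*(-20)) = (872 - 2156) + (2 + 2*((1/4)*343) - 1*(1/4)*343*(-20)) = -1284 + (2 + 2*(343/4) - 1*343/4*(-20)) = -1284 + (2 + 343/2 + 1715) = -1284 + 3777/2 = 1209/2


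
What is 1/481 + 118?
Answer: 56759/481 ≈ 118.00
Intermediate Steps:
1/481 + 118 = 56759/481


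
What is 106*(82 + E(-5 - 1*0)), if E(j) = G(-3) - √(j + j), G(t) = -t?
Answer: 9010 - 106*I*√10 ≈ 9010.0 - 335.2*I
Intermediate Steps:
E(j) = 3 - √2*√j (E(j) = -1*(-3) - √(j + j) = 3 - √(2*j) = 3 - √2*√j)
106*(82 + E(-5 - 1*0)) = 106*(82 + (3 - √2*√(-5 - 1*0))) = 106*(82 + (3 - √2*√(-5 + 0))) = 106*(82 + (3 - √2*√(-5))) = 106*(82 + (3 - √2*I*√5)) = 106*(82 + (3 - I*√10)) = 106*(85 - I*√10) = 9010 - 106*I*√10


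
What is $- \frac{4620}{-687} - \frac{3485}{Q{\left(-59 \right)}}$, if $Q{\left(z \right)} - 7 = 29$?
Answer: $- \frac{742625}{8244} \approx -90.081$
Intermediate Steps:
$Q{\left(z \right)} = 36$ ($Q{\left(z \right)} = 7 + 29 = 36$)
$- \frac{4620}{-687} - \frac{3485}{Q{\left(-59 \right)}} = - \frac{4620}{-687} - \frac{3485}{36} = \left(-4620\right) \left(- \frac{1}{687}\right) - \frac{3485}{36} = \frac{1540}{229} - \frac{3485}{36} = - \frac{742625}{8244}$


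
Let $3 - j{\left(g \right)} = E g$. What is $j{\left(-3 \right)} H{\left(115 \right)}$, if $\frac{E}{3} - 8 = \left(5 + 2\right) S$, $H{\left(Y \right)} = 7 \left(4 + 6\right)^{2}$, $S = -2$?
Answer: $-35700$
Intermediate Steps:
$H{\left(Y \right)} = 700$ ($H{\left(Y \right)} = 7 \cdot 10^{2} = 7 \cdot 100 = 700$)
$E = -18$ ($E = 24 + 3 \left(5 + 2\right) \left(-2\right) = 24 + 3 \cdot 7 \left(-2\right) = 24 + 3 \left(-14\right) = 24 - 42 = -18$)
$j{\left(g \right)} = 3 + 18 g$ ($j{\left(g \right)} = 3 - - 18 g = 3 + 18 g$)
$j{\left(-3 \right)} H{\left(115 \right)} = \left(3 + 18 \left(-3\right)\right) 700 = \left(3 - 54\right) 700 = \left(-51\right) 700 = -35700$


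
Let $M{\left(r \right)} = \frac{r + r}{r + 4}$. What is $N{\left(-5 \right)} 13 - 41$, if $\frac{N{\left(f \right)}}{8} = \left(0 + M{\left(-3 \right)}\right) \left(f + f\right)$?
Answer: $6199$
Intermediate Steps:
$M{\left(r \right)} = \frac{2 r}{4 + r}$
$N{\left(f \right)} = - 96 f$ ($N{\left(f \right)} = 8 \left(0 + 2 \left(-3\right) \frac{1}{4 - 3}\right) \left(f + f\right) = 8 \left(0 + 2 \left(-3\right) 1^{-1}\right) 2 f = 8 \left(0 + 2 \left(-3\right) 1\right) 2 f = 8 \left(0 - 6\right) 2 f = 8 \left(- 6 \cdot 2 f\right) = 8 \left(- 12 f\right) = - 96 f$)
$N{\left(-5 \right)} 13 - 41 = \left(-96\right) \left(-5\right) 13 - 41 = 480 \cdot 13 - 41 = 6240 - 41 = 6199$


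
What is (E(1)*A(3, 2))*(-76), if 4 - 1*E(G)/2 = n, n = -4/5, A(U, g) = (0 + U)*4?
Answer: -43776/5 ≈ -8755.2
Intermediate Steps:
A(U, g) = 4*U (A(U, g) = U*4 = 4*U)
n = -4/5 (n = -4*1/5 = -4/5 ≈ -0.80000)
E(G) = 48/5 (E(G) = 8 - 2*(-4/5) = 8 + 8/5 = 48/5)
(E(1)*A(3, 2))*(-76) = (48*(4*3)/5)*(-76) = ((48/5)*12)*(-76) = (576/5)*(-76) = -43776/5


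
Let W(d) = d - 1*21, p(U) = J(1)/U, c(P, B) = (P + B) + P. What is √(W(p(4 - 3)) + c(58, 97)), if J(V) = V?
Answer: √193 ≈ 13.892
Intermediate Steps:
c(P, B) = B + 2*P (c(P, B) = (B + P) + P = B + 2*P)
p(U) = 1/U
W(d) = -21 + d (W(d) = d - 21 = -21 + d)
√(W(p(4 - 3)) + c(58, 97)) = √((-21 + 1/(4 - 3)) + (97 + 2*58)) = √((-21 + 1/1) + (97 + 116)) = √((-21 + 1) + 213) = √(-20 + 213) = √193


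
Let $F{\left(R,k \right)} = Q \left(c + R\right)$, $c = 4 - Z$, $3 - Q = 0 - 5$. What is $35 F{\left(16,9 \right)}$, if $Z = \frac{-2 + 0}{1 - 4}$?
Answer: $\frac{16240}{3} \approx 5413.3$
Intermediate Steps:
$Q = 8$ ($Q = 3 - \left(0 - 5\right) = 3 - -5 = 3 + 5 = 8$)
$Z = \frac{2}{3}$ ($Z = - \frac{2}{-3} = \left(-2\right) \left(- \frac{1}{3}\right) = \frac{2}{3} \approx 0.66667$)
$c = \frac{10}{3}$ ($c = 4 - \frac{2}{3} = \frac{10}{3} \approx 3.3333$)
$F{\left(R,k \right)} = \frac{80}{3} + 8 R$ ($F{\left(R,k \right)} = 8 \left(\frac{10}{3} + R\right) = \frac{80}{3} + 8 R$)
$35 F{\left(16,9 \right)} = 35 \left(\frac{80}{3} + 8 \cdot 16\right) = 35 \left(\frac{80}{3} + 128\right) = 35 \cdot \frac{464}{3} = \frac{16240}{3}$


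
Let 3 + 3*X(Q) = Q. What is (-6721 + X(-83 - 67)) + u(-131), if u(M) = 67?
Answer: -6705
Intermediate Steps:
X(Q) = -1 + Q/3
(-6721 + X(-83 - 67)) + u(-131) = (-6721 + (-1 + (-83 - 67)/3)) + 67 = (-6721 + (-1 + (⅓)*(-150))) + 67 = (-6721 + (-1 - 50)) + 67 = (-6721 - 51) + 67 = -6772 + 67 = -6705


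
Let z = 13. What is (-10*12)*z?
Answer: -1560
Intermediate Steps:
(-10*12)*z = -10*12*13 = -120*13 = -1560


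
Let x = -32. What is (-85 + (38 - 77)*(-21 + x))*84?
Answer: 166488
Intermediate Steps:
(-85 + (38 - 77)*(-21 + x))*84 = (-85 + (38 - 77)*(-21 - 32))*84 = (-85 - 39*(-53))*84 = (-85 + 2067)*84 = 1982*84 = 166488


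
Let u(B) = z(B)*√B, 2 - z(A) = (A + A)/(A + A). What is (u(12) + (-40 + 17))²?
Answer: 541 - 92*√3 ≈ 381.65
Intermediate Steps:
z(A) = 1 (z(A) = 2 - (A + A)/(A + A) = 2 - 2*A/(2*A) = 2 - 2*A*1/(2*A) = 2 - 1*1 = 2 - 1 = 1)
u(B) = √B (u(B) = 1*√B = √B)
(u(12) + (-40 + 17))² = (√12 + (-40 + 17))² = (2*√3 - 23)² = (-23 + 2*√3)²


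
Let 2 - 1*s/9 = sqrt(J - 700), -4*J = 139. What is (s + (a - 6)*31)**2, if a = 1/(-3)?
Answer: -997631/36 + 1605*I*sqrt(2939) ≈ -27712.0 + 87011.0*I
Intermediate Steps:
J = -139/4 (J = -1/4*139 = -139/4 ≈ -34.750)
s = 18 - 9*I*sqrt(2939)/2 (s = 18 - 9*sqrt(-139/4 - 700) = 18 - 9*I*sqrt(2939)/2 ≈ 18.0 - 243.96*I)
a = -1/3 ≈ -0.33333
(s + (a - 6)*31)**2 = ((18 - 9*I*sqrt(2939)/2) + (-1/3 - 6)*31)**2 = ((18 - 9*I*sqrt(2939)/2) - 19/3*31)**2 = ((18 - 9*I*sqrt(2939)/2) - 589/3)**2 = (-535/3 - 9*I*sqrt(2939)/2)**2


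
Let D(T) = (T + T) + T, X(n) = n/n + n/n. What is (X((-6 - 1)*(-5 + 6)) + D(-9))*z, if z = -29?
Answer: 725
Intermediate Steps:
X(n) = 2 (X(n) = 1 + 1 = 2)
D(T) = 3*T (D(T) = 2*T + T = 3*T)
(X((-6 - 1)*(-5 + 6)) + D(-9))*z = (2 + 3*(-9))*(-29) = (2 - 27)*(-29) = -25*(-29) = 725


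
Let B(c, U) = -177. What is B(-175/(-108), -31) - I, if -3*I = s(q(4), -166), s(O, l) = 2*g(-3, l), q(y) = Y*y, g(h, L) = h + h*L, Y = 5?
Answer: 153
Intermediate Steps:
g(h, L) = h + L*h
q(y) = 5*y
s(O, l) = -6 - 6*l (s(O, l) = 2*(-3*(1 + l)) = 2*(-3 - 3*l) = -6 - 6*l)
I = -330 (I = -(-6 - 6*(-166))/3 = -(-6 + 996)/3 = -1/3*990 = -330)
B(-175/(-108), -31) - I = -177 - 1*(-330) = -177 + 330 = 153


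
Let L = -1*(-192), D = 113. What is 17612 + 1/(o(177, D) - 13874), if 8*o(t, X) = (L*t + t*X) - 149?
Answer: 251657866/14289 ≈ 17612.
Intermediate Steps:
L = 192
o(t, X) = -149/8 + 24*t + X*t/8 (o(t, X) = ((192*t + t*X) - 149)/8 = ((192*t + X*t) - 149)/8 = (-149 + 192*t + X*t)/8 = -149/8 + 24*t + X*t/8)
17612 + 1/(o(177, D) - 13874) = 17612 + 1/((-149/8 + 24*177 + (1/8)*113*177) - 13874) = 17612 + 1/((-149/8 + 4248 + 20001/8) - 13874) = 17612 + 1/(13459/2 - 13874) = 17612 + 1/(-14289/2) = 17612 - 2/14289 = 251657866/14289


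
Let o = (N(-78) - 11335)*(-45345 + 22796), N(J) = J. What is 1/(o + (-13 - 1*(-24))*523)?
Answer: 1/257357490 ≈ 3.8856e-9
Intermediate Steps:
o = 257351737 (o = (-78 - 11335)*(-45345 + 22796) = -11413*(-22549) = 257351737)
1/(o + (-13 - 1*(-24))*523) = 1/(257351737 + (-13 - 1*(-24))*523) = 1/(257351737 + (-13 + 24)*523) = 1/(257351737 + 11*523) = 1/(257351737 + 5753) = 1/257357490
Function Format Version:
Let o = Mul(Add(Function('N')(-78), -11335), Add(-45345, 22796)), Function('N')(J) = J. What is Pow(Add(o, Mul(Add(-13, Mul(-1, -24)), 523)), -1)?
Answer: Rational(1, 257357490) ≈ 3.8856e-9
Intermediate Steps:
o = 257351737 (o = Mul(Add(-78, -11335), Add(-45345, 22796)) = Mul(-11413, -22549) = 257351737)
Pow(Add(o, Mul(Add(-13, Mul(-1, -24)), 523)), -1) = Pow(Add(257351737, Mul(Add(-13, Mul(-1, -24)), 523)), -1) = Pow(Add(257351737, Mul(Add(-13, 24), 523)), -1) = Pow(Add(257351737, Mul(11, 523)), -1) = Pow(Add(257351737, 5753), -1) = Pow(257357490, -1) = Rational(1, 257357490)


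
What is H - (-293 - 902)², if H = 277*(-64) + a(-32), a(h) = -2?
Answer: -1445755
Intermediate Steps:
H = -17730 (H = 277*(-64) - 2 = -17728 - 2 = -17730)
H - (-293 - 902)² = -17730 - (-293 - 902)² = -17730 - 1*(-1195)² = -17730 - 1*1428025 = -17730 - 1428025 = -1445755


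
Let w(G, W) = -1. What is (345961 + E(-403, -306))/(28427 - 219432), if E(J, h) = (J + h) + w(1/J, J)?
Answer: -345251/191005 ≈ -1.8075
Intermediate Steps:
E(J, h) = -1 + J + h (E(J, h) = (J + h) - 1 = -1 + J + h)
(345961 + E(-403, -306))/(28427 - 219432) = (345961 + (-1 - 403 - 306))/(28427 - 219432) = (345961 - 710)/(-191005) = 345251*(-1/191005) = -345251/191005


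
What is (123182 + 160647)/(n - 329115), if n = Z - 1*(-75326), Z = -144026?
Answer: -283829/397815 ≈ -0.71347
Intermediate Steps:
n = -68700 (n = -144026 - 1*(-75326) = -144026 + 75326 = -68700)
(123182 + 160647)/(n - 329115) = (123182 + 160647)/(-68700 - 329115) = 283829/(-397815) = 283829*(-1/397815) = -283829/397815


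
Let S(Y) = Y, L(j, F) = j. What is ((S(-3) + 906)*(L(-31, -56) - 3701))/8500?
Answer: -842499/2125 ≈ -396.47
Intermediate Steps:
((S(-3) + 906)*(L(-31, -56) - 3701))/8500 = ((-3 + 906)*(-31 - 3701))/8500 = (903*(-3732))*(1/8500) = -3369996*1/8500 = -842499/2125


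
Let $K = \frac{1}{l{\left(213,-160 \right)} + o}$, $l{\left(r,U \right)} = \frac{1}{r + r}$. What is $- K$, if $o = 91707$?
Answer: $- \frac{426}{39067183} \approx -1.0904 \cdot 10^{-5}$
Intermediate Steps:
$l{\left(r,U \right)} = \frac{1}{2 r}$
$K = \frac{426}{39067183}$ ($K = \frac{1}{\frac{1}{2 \cdot 213} + 91707} = \frac{1}{\frac{1}{2} \cdot \frac{1}{213} + 91707} = \frac{1}{\frac{1}{426} + 91707} = \frac{1}{\frac{39067183}{426}} = \frac{426}{39067183} \approx 1.0904 \cdot 10^{-5}$)
$- K = \left(-1\right) \frac{426}{39067183} = - \frac{426}{39067183}$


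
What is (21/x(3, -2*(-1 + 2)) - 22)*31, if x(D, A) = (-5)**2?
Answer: -16399/25 ≈ -655.96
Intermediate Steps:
x(D, A) = 25
(21/x(3, -2*(-1 + 2)) - 22)*31 = (21/25 - 22)*31 = -529/25*31 = -16399/25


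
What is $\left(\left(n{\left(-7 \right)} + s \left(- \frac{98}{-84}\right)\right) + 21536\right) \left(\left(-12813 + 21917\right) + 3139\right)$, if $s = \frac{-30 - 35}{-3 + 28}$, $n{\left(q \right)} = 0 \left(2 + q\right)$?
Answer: $\frac{2636281109}{10} \approx 2.6363 \cdot 10^{8}$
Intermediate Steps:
$n{\left(q \right)} = 0$
$s = - \frac{13}{5}$ ($s = - \frac{65}{25} = \left(-65\right) \frac{1}{25} = - \frac{13}{5} \approx -2.6$)
$\left(\left(n{\left(-7 \right)} + s \left(- \frac{98}{-84}\right)\right) + 21536\right) \left(\left(-12813 + 21917\right) + 3139\right) = \left(\left(0 - \frac{13 \left(- \frac{98}{-84}\right)}{5}\right) + 21536\right) \left(\left(-12813 + 21917\right) + 3139\right) = \left(\left(0 - \frac{13 \left(\left(-98\right) \left(- \frac{1}{84}\right)\right)}{5}\right) + 21536\right) \left(9104 + 3139\right) = \left(\left(0 - \frac{91}{30}\right) + 21536\right) 12243 = \left(- \frac{91}{30} + 21536\right) 12243 = \frac{645989}{30} \cdot 12243 = \frac{2636281109}{10}$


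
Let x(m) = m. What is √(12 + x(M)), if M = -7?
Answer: √5 ≈ 2.2361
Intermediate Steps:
√(12 + x(M)) = √(12 - 7) = √5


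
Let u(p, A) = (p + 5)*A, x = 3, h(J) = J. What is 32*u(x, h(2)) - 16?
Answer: 496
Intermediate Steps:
u(p, A) = A*(5 + p) (u(p, A) = (5 + p)*A = A*(5 + p))
32*u(x, h(2)) - 16 = 32*(2*(5 + 3)) - 16 = 32*(2*8) - 16 = 32*16 - 16 = 512 - 16 = 496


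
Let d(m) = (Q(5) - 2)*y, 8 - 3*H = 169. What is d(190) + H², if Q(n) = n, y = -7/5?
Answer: 129416/45 ≈ 2875.9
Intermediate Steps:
H = -161/3 (H = 8/3 - ⅓*169 = 8/3 - 169/3 = -161/3 ≈ -53.667)
y = -7/5 (y = -7*⅕ = -7/5 ≈ -1.4000)
d(m) = -21/5 (d(m) = (5 - 2)*(-7/5) = 3*(-7/5) = -21/5)
d(190) + H² = -21/5 + (-161/3)² = -21/5 + 25921/9 = 129416/45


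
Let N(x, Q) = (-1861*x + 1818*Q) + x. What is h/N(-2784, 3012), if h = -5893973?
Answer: -5893973/10654056 ≈ -0.55321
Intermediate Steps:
N(x, Q) = -1860*x + 1818*Q
h/N(-2784, 3012) = -5893973/(-1860*(-2784) + 1818*3012) = -5893973/(5178240 + 5475816) = -5893973/10654056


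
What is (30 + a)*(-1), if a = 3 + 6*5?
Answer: -63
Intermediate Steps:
a = 33 (a = 3 + 30 = 33)
(30 + a)*(-1) = (30 + 33)*(-1) = 63*(-1) = -63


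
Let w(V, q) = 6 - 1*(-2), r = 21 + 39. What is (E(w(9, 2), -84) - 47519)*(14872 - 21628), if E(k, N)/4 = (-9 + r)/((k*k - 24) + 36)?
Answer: 6099384360/19 ≈ 3.2102e+8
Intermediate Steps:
r = 60
w(V, q) = 8 (w(V, q) = 6 + 2 = 8)
E(k, N) = 204/(12 + k**2) (E(k, N) = 4*((-9 + 60)/((k*k - 24) + 36)) = 4*(51/((k**2 - 24) + 36)) = 4*(51/((-24 + k**2) + 36)) = 4*(51/(12 + k**2)) = 204/(12 + k**2))
(E(w(9, 2), -84) - 47519)*(14872 - 21628) = (204/(12 + 8**2) - 47519)*(14872 - 21628) = (204/(12 + 64) - 47519)*(-6756) = (204/76 - 47519)*(-6756) = (204*(1/76) - 47519)*(-6756) = (51/19 - 47519)*(-6756) = -902810/19*(-6756) = 6099384360/19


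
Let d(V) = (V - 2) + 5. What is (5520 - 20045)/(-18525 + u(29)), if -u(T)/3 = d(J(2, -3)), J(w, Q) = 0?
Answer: 14525/18534 ≈ 0.78370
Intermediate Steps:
d(V) = 3 + V (d(V) = (-2 + V) + 5 = 3 + V)
u(T) = -9 (u(T) = -3*(3 + 0) = -3*3 = -9)
(5520 - 20045)/(-18525 + u(29)) = (5520 - 20045)/(-18525 - 9) = -14525/(-18534) = -14525*(-1/18534) = 14525/18534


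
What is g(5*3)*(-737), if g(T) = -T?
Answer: 11055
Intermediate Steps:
g(5*3)*(-737) = -5*3*(-737) = -1*15*(-737) = -15*(-737) = 11055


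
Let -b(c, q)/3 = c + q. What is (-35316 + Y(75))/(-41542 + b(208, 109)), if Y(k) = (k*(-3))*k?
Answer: 52191/42493 ≈ 1.2282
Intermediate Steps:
b(c, q) = -3*c - 3*q (b(c, q) = -3*(c + q) = -3*c - 3*q)
Y(k) = -3*k² (Y(k) = (-3*k)*k = -3*k²)
(-35316 + Y(75))/(-41542 + b(208, 109)) = (-35316 - 3*75²)/(-41542 + (-3*208 - 3*109)) = (-35316 - 3*5625)/(-41542 + (-624 - 327)) = (-35316 - 16875)/(-41542 - 951) = -52191/(-42493) = -52191*(-1/42493) = 52191/42493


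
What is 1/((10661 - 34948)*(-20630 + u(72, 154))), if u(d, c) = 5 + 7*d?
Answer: 1/488678727 ≈ 2.0463e-9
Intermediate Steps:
1/((10661 - 34948)*(-20630 + u(72, 154))) = 1/((10661 - 34948)*(-20630 + (5 + 7*72))) = 1/(-24287*(-20630 + (5 + 504))) = 1/(-24287*(-20630 + 509)) = 1/(-24287*(-20121)) = 1/488678727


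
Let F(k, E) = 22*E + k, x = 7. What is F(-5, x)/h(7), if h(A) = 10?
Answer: 149/10 ≈ 14.900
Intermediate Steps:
F(k, E) = k + 22*E
F(-5, x)/h(7) = (-5 + 22*7)/10 = (-5 + 154)*(1/10) = 149*(1/10) = 149/10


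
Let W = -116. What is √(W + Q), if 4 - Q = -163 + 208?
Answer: I*√157 ≈ 12.53*I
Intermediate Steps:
Q = -41 (Q = 4 - (-163 + 208) = 4 - 1*45 = 4 - 45 = -41)
√(W + Q) = √(-116 - 41) = √(-157) = I*√157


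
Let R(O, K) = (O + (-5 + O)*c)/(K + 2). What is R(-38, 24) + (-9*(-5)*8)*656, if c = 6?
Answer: 3069932/13 ≈ 2.3615e+5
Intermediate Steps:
R(O, K) = (-30 + 7*O)/(2 + K) (R(O, K) = (O + (-5 + O)*6)/(K + 2) = (O + (-30 + 6*O))/(2 + K) = (-30 + 7*O)/(2 + K))
R(-38, 24) + (-9*(-5)*8)*656 = (-30 + 7*(-38))/(2 + 24) + (-9*(-5)*8)*656 = (-30 - 266)/26 + (45*8)*656 = (1/26)*(-296) + 360*656 = -148/13 + 236160 = 3069932/13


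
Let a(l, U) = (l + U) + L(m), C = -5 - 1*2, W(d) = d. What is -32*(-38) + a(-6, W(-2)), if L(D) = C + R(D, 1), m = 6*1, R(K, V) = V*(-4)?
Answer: 1197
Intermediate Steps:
R(K, V) = -4*V
C = -7 (C = -5 - 2 = -7)
m = 6
L(D) = -11 (L(D) = -7 - 4*1 = -7 - 4 = -11)
a(l, U) = -11 + U + l (a(l, U) = (l + U) - 11 = (U + l) - 11 = -11 + U + l)
-32*(-38) + a(-6, W(-2)) = -32*(-38) + (-11 - 2 - 6) = 1216 - 19 = 1197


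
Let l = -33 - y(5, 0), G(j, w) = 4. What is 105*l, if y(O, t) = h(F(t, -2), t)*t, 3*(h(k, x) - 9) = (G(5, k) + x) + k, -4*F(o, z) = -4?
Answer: -3465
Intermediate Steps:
F(o, z) = 1 (F(o, z) = -1/4*(-4) = 1)
h(k, x) = 31/3 + k/3 + x/3 (h(k, x) = 9 + ((4 + x) + k)/3 = 9 + (4 + k + x)/3 = 9 + (4/3 + k/3 + x/3) = 31/3 + k/3 + x/3)
y(O, t) = t*(32/3 + t/3) (y(O, t) = (31/3 + (1/3)*1 + t/3)*t = (31/3 + 1/3 + t/3)*t = (32/3 + t/3)*t = t*(32/3 + t/3))
l = -33 (l = -33 - 0*(32 + 0)/3 = -33 - 0*32/3 = -33 - 1*0 = -33 + 0 = -33)
105*l = 105*(-33) = -3465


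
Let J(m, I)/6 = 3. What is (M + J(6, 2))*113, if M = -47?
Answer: -3277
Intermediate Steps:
J(m, I) = 18 (J(m, I) = 6*3 = 18)
(M + J(6, 2))*113 = (-47 + 18)*113 = -29*113 = -3277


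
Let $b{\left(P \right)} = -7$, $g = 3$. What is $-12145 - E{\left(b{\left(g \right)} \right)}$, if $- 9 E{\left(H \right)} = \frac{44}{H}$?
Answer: $- \frac{765179}{63} \approx -12146.0$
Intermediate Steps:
$E{\left(H \right)} = - \frac{44}{9 H}$ ($E{\left(H \right)} = - \frac{44 \frac{1}{H}}{9} = - \frac{44}{9 H}$)
$-12145 - E{\left(b{\left(g \right)} \right)} = -12145 - - \frac{44}{9 \left(-7\right)} = -12145 - \left(- \frac{44}{9}\right) \left(- \frac{1}{7}\right) = -12145 - \frac{44}{63} = - \frac{765179}{63}$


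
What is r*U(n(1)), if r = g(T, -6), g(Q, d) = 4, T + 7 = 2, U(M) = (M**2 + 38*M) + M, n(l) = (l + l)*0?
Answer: 0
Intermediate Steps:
n(l) = 0 (n(l) = (2*l)*0 = 0)
U(M) = M**2 + 39*M
T = -5 (T = -7 + 2 = -5)
r = 4
r*U(n(1)) = 4*(0*(39 + 0)) = 4*(0*39) = 4*0 = 0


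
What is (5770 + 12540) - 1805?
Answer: 16505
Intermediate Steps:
(5770 + 12540) - 1805 = 18310 - 1805 = 16505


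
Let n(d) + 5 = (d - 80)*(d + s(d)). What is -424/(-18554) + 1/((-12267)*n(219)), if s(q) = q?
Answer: 158316960431/6927860981043 ≈ 0.022852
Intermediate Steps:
n(d) = -5 + 2*d*(-80 + d) (n(d) = -5 + (d - 80)*(d + d) = -5 + (-80 + d)*(2*d) = -5 + 2*d*(-80 + d))
-424/(-18554) + 1/((-12267)*n(219)) = -424/(-18554) + 1/((-12267)*(-5 - 160*219 + 2*219²)) = -424*(-1/18554) - 1/(12267*(-5 - 35040 + 2*47961)) = 212/9277 - 1/(12267*(-5 - 35040 + 95922)) = 212/9277 - 1/12267/60877 = 212/9277 - 1/12267*1/60877 = 212/9277 - 1/746778159 = 158316960431/6927860981043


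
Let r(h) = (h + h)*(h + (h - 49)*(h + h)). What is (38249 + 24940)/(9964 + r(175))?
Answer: 21063/5168738 ≈ 0.0040751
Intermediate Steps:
r(h) = 2*h*(h + 2*h*(-49 + h)) (r(h) = (2*h)*(h + (-49 + h)*(2*h)) = (2*h)*(h + 2*h*(-49 + h)) = 2*h*(h + 2*h*(-49 + h)))
(38249 + 24940)/(9964 + r(175)) = (38249 + 24940)/(9964 + 175²*(-194 + 4*175)) = 63189/(9964 + 30625*(-194 + 700)) = 63189/(9964 + 30625*506) = 63189/(9964 + 15496250) = 63189/15506214 = 63189*(1/15506214) = 21063/5168738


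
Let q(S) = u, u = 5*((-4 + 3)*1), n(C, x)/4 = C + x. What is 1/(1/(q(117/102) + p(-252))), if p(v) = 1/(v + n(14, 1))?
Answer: -961/192 ≈ -5.0052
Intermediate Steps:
n(C, x) = 4*C + 4*x (n(C, x) = 4*(C + x) = 4*C + 4*x)
u = -5 (u = 5*(-1*1) = 5*(-1) = -5)
p(v) = 1/(60 + v) (p(v) = 1/(v + (4*14 + 4*1)) = 1/(v + (56 + 4)) = 1/(v + 60) = 1/(60 + v))
q(S) = -5
1/(1/(q(117/102) + p(-252))) = 1/(1/(-5 + 1/(60 - 252))) = 1/(1/(-5 + 1/(-192))) = 1/(1/(-5 - 1/192)) = 1/(1/(-961/192)) = 1/(-192/961) = -961/192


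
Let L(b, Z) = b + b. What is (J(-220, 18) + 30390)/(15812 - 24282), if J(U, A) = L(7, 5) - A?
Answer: -15193/4235 ≈ -3.5875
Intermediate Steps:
L(b, Z) = 2*b
J(U, A) = 14 - A (J(U, A) = 2*7 - A = 14 - A)
(J(-220, 18) + 30390)/(15812 - 24282) = ((14 - 1*18) + 30390)/(15812 - 24282) = ((14 - 18) + 30390)/(-8470) = (-4 + 30390)*(-1/8470) = 30386*(-1/8470) = -15193/4235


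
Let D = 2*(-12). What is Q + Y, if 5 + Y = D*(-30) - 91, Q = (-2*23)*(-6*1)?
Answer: 900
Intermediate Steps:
Q = 276 (Q = -46*(-6) = 276)
D = -24
Y = 624 (Y = -5 + (-24*(-30) - 91) = -5 + (720 - 91) = -5 + 629 = 624)
Q + Y = 276 + 624 = 900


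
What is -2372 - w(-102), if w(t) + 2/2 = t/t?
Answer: -2372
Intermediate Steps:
w(t) = 0 (w(t) = -1 + t/t = -1 + 1 = 0)
-2372 - w(-102) = -2372 - 1*0 = -2372 + 0 = -2372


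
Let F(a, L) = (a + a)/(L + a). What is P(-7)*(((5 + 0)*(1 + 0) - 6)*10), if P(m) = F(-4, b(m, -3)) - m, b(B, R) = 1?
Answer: -290/3 ≈ -96.667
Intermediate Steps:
F(a, L) = 2*a/(L + a) (F(a, L) = (2*a)/(L + a) = 2*a/(L + a))
P(m) = 8/3 - m (P(m) = 2*(-4)/(1 - 4) - m = 2*(-4)/(-3) - m = 2*(-4)*(-⅓) - m = 8/3 - m)
P(-7)*(((5 + 0)*(1 + 0) - 6)*10) = (8/3 - 1*(-7))*(((5 + 0)*(1 + 0) - 6)*10) = (8/3 + 7)*((5*1 - 6)*10) = 29*((5 - 6)*10)/3 = 29*(-1*10)/3 = (29/3)*(-10) = -290/3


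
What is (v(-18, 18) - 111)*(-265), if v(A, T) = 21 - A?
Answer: 19080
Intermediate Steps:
(v(-18, 18) - 111)*(-265) = ((21 - 1*(-18)) - 111)*(-265) = ((21 + 18) - 111)*(-265) = (39 - 111)*(-265) = -72*(-265) = 19080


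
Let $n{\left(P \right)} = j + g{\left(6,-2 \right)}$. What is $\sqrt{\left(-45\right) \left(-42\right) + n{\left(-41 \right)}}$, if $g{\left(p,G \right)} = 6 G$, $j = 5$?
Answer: $\sqrt{1883} \approx 43.394$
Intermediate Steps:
$n{\left(P \right)} = -7$ ($n{\left(P \right)} = 5 + 6 \left(-2\right) = 5 - 12 = -7$)
$\sqrt{\left(-45\right) \left(-42\right) + n{\left(-41 \right)}} = \sqrt{\left(-45\right) \left(-42\right) - 7} = \sqrt{1890 - 7} = \sqrt{1883}$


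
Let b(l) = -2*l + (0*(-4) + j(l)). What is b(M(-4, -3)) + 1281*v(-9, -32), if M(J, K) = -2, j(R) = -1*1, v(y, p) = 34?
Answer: 43557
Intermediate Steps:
j(R) = -1
b(l) = -1 - 2*l (b(l) = -2*l + (0*(-4) - 1) = -2*l + (0 - 1) = -2*l - 1 = -1 - 2*l)
b(M(-4, -3)) + 1281*v(-9, -32) = (-1 - 2*(-2)) + 1281*34 = (-1 + 4) + 43554 = 3 + 43554 = 43557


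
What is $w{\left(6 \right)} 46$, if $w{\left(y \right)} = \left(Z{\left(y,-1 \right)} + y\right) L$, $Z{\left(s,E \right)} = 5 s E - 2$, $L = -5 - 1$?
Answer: $7176$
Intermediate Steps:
$L = -6$ ($L = -5 - 1 = -6$)
$Z{\left(s,E \right)} = -2 + 5 E s$ ($Z{\left(s,E \right)} = 5 E s - 2 = -2 + 5 E s$)
$w{\left(y \right)} = 12 + 24 y$ ($w{\left(y \right)} = \left(\left(-2 + 5 \left(-1\right) y\right) + y\right) \left(-6\right) = \left(\left(-2 - 5 y\right) + y\right) \left(-6\right) = \left(-2 - 4 y\right) \left(-6\right) = 12 + 24 y$)
$w{\left(6 \right)} 46 = \left(12 + 24 \cdot 6\right) 46 = \left(12 + 144\right) 46 = 156 \cdot 46 = 7176$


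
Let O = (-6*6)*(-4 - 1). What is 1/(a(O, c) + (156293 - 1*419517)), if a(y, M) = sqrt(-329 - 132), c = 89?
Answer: -263224/69286874637 - I*sqrt(461)/69286874637 ≈ -3.799e-6 - 3.0988e-10*I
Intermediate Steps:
O = 180 (O = -36*(-5) = 180)
a(y, M) = I*sqrt(461) (a(y, M) = sqrt(-461) = I*sqrt(461))
1/(a(O, c) + (156293 - 1*419517)) = 1/(I*sqrt(461) + (156293 - 1*419517)) = 1/(I*sqrt(461) + (156293 - 419517)) = 1/(I*sqrt(461) - 263224) = 1/(-263224 + I*sqrt(461))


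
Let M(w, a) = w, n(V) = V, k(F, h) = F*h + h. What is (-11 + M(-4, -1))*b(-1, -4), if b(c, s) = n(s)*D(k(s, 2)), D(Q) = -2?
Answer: -120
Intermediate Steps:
k(F, h) = h + F*h
b(c, s) = -2*s (b(c, s) = s*(-2) = -2*s)
(-11 + M(-4, -1))*b(-1, -4) = (-11 - 4)*(-2*(-4)) = -15*8 = -120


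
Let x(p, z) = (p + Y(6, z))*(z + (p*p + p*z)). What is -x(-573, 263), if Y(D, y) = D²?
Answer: 95528541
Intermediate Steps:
x(p, z) = (36 + p)*(z + p² + p*z) (x(p, z) = (p + 6²)*(z + (p*p + p*z)) = (p + 36)*(z + (p² + p*z)) = (36 + p)*(z + p² + p*z))
-x(-573, 263) = -((-573)³ + 36*263 + 36*(-573)² + 263*(-573)² + 37*(-573)*263) = -(-188132517 + 9468 + 36*328329 + 263*328329 - 5575863) = -(-188132517 + 9468 + 11819844 + 86350527 - 5575863) = -1*(-95528541) = 95528541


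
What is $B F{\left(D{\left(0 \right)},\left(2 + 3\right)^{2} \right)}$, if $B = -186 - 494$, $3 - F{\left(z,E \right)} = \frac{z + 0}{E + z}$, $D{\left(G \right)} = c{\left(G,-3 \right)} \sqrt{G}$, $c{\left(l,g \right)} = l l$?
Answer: $-2040$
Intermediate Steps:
$c{\left(l,g \right)} = l^{2}$
$D{\left(G \right)} = G^{\frac{5}{2}}$ ($D{\left(G \right)} = G^{2} \sqrt{G} = G^{\frac{5}{2}}$)
$F{\left(z,E \right)} = 3 - \frac{z}{E + z}$ ($F{\left(z,E \right)} = 3 - \frac{z + 0}{E + z} = 3 - \frac{z}{E + z}$)
$B = -680$ ($B = -186 - 494 = -680$)
$B F{\left(D{\left(0 \right)},\left(2 + 3\right)^{2} \right)} = - 680 \frac{2 \cdot 0^{\frac{5}{2}} + 3 \left(2 + 3\right)^{2}}{\left(2 + 3\right)^{2} + 0^{\frac{5}{2}}} = - 680 \frac{2 \cdot 0 + 3 \cdot 5^{2}}{5^{2} + 0} = - 680 \frac{0 + 3 \cdot 25}{25 + 0} = - 680 \frac{0 + 75}{25} = - 680 \cdot \frac{1}{25} \cdot 75 = \left(-680\right) 3 = -2040$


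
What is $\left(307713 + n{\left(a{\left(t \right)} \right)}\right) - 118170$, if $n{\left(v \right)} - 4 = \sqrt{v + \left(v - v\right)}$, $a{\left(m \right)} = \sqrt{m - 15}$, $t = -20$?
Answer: $189547 + \sqrt[4]{35} \sqrt{i} \approx 1.8955 \cdot 10^{5} + 1.7199 i$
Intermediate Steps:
$a{\left(m \right)} = \sqrt{-15 + m}$ ($a{\left(m \right)} = \sqrt{m - 15} = \sqrt{-15 + m}$)
$n{\left(v \right)} = 4 + \sqrt{v}$ ($n{\left(v \right)} = 4 + \sqrt{v + \left(v - v\right)} = 4 + \sqrt{v + 0} = 4 + \sqrt{v}$)
$\left(307713 + n{\left(a{\left(t \right)} \right)}\right) - 118170 = \left(307713 + \left(4 + \sqrt{\sqrt{-15 - 20}}\right)\right) - 118170 = \left(307713 + \left(4 + \sqrt{\sqrt{-35}}\right)\right) - 118170 = \left(307713 + \left(4 + \sqrt{i \sqrt{35}}\right)\right) - 118170 = \left(307713 + \left(4 + \sqrt[4]{35} \sqrt{i}\right)\right) - 118170 = \left(307717 + \sqrt[4]{35} \sqrt{i}\right) - 118170 = 189547 + \sqrt[4]{35} \sqrt{i}$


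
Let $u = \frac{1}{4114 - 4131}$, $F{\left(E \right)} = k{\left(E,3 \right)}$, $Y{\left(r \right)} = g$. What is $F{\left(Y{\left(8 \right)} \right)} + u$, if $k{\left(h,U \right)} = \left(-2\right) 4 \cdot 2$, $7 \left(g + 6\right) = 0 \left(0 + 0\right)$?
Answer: $- \frac{273}{17} \approx -16.059$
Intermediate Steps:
$g = -6$ ($g = -6 + \frac{0 \left(0 + 0\right)}{7} = -6 + \frac{0 \cdot 0}{7} = -6 + \frac{1}{7} \cdot 0 = -6 + 0 = -6$)
$Y{\left(r \right)} = -6$
$k{\left(h,U \right)} = -16$ ($k{\left(h,U \right)} = \left(-8\right) 2 = -16$)
$F{\left(E \right)} = -16$
$u = - \frac{1}{17}$ ($u = \frac{1}{-17} = - \frac{1}{17} \approx -0.058824$)
$F{\left(Y{\left(8 \right)} \right)} + u = -16 - \frac{1}{17} = - \frac{273}{17}$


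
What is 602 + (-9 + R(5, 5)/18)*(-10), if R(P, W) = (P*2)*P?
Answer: 5978/9 ≈ 664.22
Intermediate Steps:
R(P, W) = 2*P² (R(P, W) = (2*P)*P = 2*P²)
602 + (-9 + R(5, 5)/18)*(-10) = 602 + (-9 + (2*5²)/18)*(-10) = 602 + (-9 + (2*25)*(1/18))*(-10) = 602 + (-9 + 50*(1/18))*(-10) = 602 + (-9 + 25/9)*(-10) = 602 - 56/9*(-10) = 602 + 560/9 = 5978/9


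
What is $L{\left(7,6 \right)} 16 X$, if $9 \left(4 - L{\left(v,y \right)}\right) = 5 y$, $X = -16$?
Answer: $- \frac{512}{3} \approx -170.67$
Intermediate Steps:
$L{\left(v,y \right)} = 4 - \frac{5 y}{9}$
$L{\left(7,6 \right)} 16 X = \left(4 - \frac{10}{3}\right) 16 \left(-16\right) = \frac{2}{3} \cdot 16 \left(-16\right) = \frac{32}{3} \left(-16\right) = - \frac{512}{3}$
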